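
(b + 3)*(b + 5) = b^2 + 8*b + 15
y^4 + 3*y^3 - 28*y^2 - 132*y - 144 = (y - 6)*(y + 2)*(y + 3)*(y + 4)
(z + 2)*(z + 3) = z^2 + 5*z + 6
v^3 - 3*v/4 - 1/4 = (v - 1)*(v + 1/2)^2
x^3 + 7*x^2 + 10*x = x*(x + 2)*(x + 5)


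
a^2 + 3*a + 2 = (a + 1)*(a + 2)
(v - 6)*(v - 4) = v^2 - 10*v + 24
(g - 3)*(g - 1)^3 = g^4 - 6*g^3 + 12*g^2 - 10*g + 3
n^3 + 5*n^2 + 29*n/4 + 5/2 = (n + 1/2)*(n + 2)*(n + 5/2)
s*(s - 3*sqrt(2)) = s^2 - 3*sqrt(2)*s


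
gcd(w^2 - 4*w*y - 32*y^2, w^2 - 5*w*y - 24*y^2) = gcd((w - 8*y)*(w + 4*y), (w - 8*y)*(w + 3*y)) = -w + 8*y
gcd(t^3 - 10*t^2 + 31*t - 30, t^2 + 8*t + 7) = 1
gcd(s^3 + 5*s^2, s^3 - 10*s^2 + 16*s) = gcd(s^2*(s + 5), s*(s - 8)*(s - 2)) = s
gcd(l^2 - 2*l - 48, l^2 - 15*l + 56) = l - 8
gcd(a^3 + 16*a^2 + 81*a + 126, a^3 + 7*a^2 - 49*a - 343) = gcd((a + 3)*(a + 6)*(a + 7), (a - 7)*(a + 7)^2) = a + 7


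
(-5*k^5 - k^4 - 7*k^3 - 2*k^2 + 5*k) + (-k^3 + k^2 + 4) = -5*k^5 - k^4 - 8*k^3 - k^2 + 5*k + 4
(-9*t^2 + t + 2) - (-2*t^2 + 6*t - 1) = -7*t^2 - 5*t + 3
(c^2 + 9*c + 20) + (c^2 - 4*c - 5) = 2*c^2 + 5*c + 15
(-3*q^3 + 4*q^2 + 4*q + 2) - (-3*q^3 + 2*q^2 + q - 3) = 2*q^2 + 3*q + 5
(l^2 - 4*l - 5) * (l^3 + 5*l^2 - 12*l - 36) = l^5 + l^4 - 37*l^3 - 13*l^2 + 204*l + 180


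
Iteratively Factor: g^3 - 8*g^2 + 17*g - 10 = (g - 5)*(g^2 - 3*g + 2) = (g - 5)*(g - 2)*(g - 1)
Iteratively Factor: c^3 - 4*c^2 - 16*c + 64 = (c - 4)*(c^2 - 16) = (c - 4)^2*(c + 4)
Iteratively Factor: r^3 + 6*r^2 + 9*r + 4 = (r + 1)*(r^2 + 5*r + 4) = (r + 1)^2*(r + 4)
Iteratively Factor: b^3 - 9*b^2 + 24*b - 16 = (b - 4)*(b^2 - 5*b + 4) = (b - 4)*(b - 1)*(b - 4)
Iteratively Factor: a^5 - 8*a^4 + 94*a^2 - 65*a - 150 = (a - 5)*(a^4 - 3*a^3 - 15*a^2 + 19*a + 30) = (a - 5)*(a + 3)*(a^3 - 6*a^2 + 3*a + 10) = (a - 5)^2*(a + 3)*(a^2 - a - 2) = (a - 5)^2*(a + 1)*(a + 3)*(a - 2)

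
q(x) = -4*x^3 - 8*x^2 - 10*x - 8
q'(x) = -12*x^2 - 16*x - 10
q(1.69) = -67.06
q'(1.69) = -71.31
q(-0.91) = -2.51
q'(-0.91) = -5.38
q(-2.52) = 30.41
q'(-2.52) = -45.88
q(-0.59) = -4.06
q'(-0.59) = -4.74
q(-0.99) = -2.06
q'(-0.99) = -5.92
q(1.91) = -84.16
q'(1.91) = -84.34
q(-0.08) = -7.25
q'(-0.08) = -8.80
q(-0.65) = -3.78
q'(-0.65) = -4.67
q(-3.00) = 58.00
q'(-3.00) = -70.00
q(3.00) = -218.00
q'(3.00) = -166.00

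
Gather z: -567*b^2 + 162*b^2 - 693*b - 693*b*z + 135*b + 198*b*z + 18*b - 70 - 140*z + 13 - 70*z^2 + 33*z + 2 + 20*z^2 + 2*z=-405*b^2 - 540*b - 50*z^2 + z*(-495*b - 105) - 55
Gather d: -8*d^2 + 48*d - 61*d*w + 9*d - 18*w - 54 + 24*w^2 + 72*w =-8*d^2 + d*(57 - 61*w) + 24*w^2 + 54*w - 54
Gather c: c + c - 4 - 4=2*c - 8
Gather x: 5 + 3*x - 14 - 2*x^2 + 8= -2*x^2 + 3*x - 1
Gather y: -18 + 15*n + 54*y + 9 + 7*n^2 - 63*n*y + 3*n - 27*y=7*n^2 + 18*n + y*(27 - 63*n) - 9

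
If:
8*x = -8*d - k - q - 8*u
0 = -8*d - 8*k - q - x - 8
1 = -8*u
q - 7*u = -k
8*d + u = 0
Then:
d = 1/64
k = -239/224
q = 43/224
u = -1/8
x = 7/32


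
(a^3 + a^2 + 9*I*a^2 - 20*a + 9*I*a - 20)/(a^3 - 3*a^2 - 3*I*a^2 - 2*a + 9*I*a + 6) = (a^3 + a^2*(1 + 9*I) + a*(-20 + 9*I) - 20)/(a^3 - 3*a^2*(1 + I) + a*(-2 + 9*I) + 6)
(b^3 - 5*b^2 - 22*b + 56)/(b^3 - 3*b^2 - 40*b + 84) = (b + 4)/(b + 6)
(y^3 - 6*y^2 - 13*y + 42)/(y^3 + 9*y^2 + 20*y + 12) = (y^3 - 6*y^2 - 13*y + 42)/(y^3 + 9*y^2 + 20*y + 12)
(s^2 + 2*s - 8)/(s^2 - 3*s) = (s^2 + 2*s - 8)/(s*(s - 3))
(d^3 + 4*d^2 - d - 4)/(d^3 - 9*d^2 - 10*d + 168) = (d^2 - 1)/(d^2 - 13*d + 42)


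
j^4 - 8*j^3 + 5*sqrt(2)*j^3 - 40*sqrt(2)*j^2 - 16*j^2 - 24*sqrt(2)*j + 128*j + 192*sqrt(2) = (j - 8)*(j - 2*sqrt(2))*(j + sqrt(2))*(j + 6*sqrt(2))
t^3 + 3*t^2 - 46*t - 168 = (t - 7)*(t + 4)*(t + 6)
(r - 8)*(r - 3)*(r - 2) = r^3 - 13*r^2 + 46*r - 48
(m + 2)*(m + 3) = m^2 + 5*m + 6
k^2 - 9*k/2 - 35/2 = (k - 7)*(k + 5/2)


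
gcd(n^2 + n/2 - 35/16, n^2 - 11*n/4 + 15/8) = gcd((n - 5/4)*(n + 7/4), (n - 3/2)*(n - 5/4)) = n - 5/4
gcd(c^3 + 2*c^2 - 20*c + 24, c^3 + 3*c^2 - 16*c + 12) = c^2 + 4*c - 12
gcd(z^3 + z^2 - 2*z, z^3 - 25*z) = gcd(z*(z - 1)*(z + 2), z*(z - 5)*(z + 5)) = z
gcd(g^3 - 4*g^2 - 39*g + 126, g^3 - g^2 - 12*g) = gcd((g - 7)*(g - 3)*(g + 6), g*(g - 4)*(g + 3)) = 1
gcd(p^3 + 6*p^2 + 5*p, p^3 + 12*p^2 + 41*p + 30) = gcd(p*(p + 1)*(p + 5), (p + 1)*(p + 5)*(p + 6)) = p^2 + 6*p + 5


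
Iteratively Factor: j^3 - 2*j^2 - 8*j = (j)*(j^2 - 2*j - 8) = j*(j + 2)*(j - 4)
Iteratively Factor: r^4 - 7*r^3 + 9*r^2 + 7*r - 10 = (r - 1)*(r^3 - 6*r^2 + 3*r + 10) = (r - 5)*(r - 1)*(r^2 - r - 2) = (r - 5)*(r - 1)*(r + 1)*(r - 2)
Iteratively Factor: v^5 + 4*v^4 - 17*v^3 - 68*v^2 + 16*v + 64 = (v - 1)*(v^4 + 5*v^3 - 12*v^2 - 80*v - 64) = (v - 1)*(v + 4)*(v^3 + v^2 - 16*v - 16) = (v - 4)*(v - 1)*(v + 4)*(v^2 + 5*v + 4) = (v - 4)*(v - 1)*(v + 1)*(v + 4)*(v + 4)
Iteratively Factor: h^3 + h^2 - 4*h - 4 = (h + 2)*(h^2 - h - 2) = (h - 2)*(h + 2)*(h + 1)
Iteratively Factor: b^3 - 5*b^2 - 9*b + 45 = (b + 3)*(b^2 - 8*b + 15) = (b - 5)*(b + 3)*(b - 3)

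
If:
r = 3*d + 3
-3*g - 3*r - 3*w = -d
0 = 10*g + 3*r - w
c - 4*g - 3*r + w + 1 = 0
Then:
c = -210*w/53 - 107/53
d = -33*w/53 - 63/53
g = 35*w/53 + 9/53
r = -99*w/53 - 30/53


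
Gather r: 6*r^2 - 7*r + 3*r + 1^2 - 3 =6*r^2 - 4*r - 2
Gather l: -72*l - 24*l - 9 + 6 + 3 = -96*l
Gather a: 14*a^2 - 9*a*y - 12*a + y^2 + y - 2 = 14*a^2 + a*(-9*y - 12) + y^2 + y - 2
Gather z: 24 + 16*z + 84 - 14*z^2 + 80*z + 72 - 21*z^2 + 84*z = -35*z^2 + 180*z + 180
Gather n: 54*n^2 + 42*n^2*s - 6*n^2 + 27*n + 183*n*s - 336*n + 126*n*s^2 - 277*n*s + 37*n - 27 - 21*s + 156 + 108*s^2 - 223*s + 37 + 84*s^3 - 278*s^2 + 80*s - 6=n^2*(42*s + 48) + n*(126*s^2 - 94*s - 272) + 84*s^3 - 170*s^2 - 164*s + 160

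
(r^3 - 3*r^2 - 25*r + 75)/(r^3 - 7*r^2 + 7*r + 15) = (r + 5)/(r + 1)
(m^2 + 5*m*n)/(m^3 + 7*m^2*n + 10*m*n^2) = 1/(m + 2*n)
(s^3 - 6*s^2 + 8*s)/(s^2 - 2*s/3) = 3*(s^2 - 6*s + 8)/(3*s - 2)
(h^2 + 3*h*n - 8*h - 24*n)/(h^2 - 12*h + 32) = (h + 3*n)/(h - 4)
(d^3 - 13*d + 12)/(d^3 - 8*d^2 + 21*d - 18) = (d^2 + 3*d - 4)/(d^2 - 5*d + 6)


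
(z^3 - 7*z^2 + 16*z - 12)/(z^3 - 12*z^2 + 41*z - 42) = (z - 2)/(z - 7)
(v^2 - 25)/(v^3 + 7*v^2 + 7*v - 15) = (v - 5)/(v^2 + 2*v - 3)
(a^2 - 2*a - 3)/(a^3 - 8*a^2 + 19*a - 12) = (a + 1)/(a^2 - 5*a + 4)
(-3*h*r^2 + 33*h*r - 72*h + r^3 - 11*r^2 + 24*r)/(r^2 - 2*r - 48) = (-3*h*r + 9*h + r^2 - 3*r)/(r + 6)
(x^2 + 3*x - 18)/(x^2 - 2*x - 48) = (x - 3)/(x - 8)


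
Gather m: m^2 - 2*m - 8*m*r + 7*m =m^2 + m*(5 - 8*r)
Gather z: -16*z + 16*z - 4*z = -4*z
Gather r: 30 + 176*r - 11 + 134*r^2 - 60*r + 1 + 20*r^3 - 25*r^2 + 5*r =20*r^3 + 109*r^2 + 121*r + 20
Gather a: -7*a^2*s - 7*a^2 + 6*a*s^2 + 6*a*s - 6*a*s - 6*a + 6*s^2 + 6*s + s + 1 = a^2*(-7*s - 7) + a*(6*s^2 - 6) + 6*s^2 + 7*s + 1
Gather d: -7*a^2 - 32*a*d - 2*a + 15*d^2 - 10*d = -7*a^2 - 2*a + 15*d^2 + d*(-32*a - 10)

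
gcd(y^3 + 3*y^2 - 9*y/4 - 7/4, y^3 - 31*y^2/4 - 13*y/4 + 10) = y - 1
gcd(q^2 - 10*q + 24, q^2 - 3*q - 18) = q - 6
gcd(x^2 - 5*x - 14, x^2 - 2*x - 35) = x - 7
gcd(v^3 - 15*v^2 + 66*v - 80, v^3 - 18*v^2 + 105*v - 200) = v^2 - 13*v + 40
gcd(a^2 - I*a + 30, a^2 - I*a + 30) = a^2 - I*a + 30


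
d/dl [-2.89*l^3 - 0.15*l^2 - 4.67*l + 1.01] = -8.67*l^2 - 0.3*l - 4.67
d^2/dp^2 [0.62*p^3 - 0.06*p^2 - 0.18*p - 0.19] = 3.72*p - 0.12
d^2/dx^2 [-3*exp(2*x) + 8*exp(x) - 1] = (8 - 12*exp(x))*exp(x)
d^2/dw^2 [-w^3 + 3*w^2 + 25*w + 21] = 6 - 6*w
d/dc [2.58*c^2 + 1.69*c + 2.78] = 5.16*c + 1.69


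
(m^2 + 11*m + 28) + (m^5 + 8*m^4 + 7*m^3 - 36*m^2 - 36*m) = m^5 + 8*m^4 + 7*m^3 - 35*m^2 - 25*m + 28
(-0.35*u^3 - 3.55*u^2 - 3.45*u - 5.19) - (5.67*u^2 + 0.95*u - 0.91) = -0.35*u^3 - 9.22*u^2 - 4.4*u - 4.28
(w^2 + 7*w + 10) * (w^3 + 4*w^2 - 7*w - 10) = w^5 + 11*w^4 + 31*w^3 - 19*w^2 - 140*w - 100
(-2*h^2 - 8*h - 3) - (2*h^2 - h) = -4*h^2 - 7*h - 3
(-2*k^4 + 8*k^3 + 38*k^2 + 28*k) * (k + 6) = -2*k^5 - 4*k^4 + 86*k^3 + 256*k^2 + 168*k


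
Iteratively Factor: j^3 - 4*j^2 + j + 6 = (j - 2)*(j^2 - 2*j - 3) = (j - 2)*(j + 1)*(j - 3)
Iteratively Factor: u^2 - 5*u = (u - 5)*(u)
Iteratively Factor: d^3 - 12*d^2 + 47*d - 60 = (d - 5)*(d^2 - 7*d + 12) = (d - 5)*(d - 3)*(d - 4)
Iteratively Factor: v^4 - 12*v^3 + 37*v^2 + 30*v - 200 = (v - 5)*(v^3 - 7*v^2 + 2*v + 40) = (v - 5)*(v + 2)*(v^2 - 9*v + 20) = (v - 5)*(v - 4)*(v + 2)*(v - 5)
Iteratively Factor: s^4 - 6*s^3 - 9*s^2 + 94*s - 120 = (s + 4)*(s^3 - 10*s^2 + 31*s - 30) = (s - 5)*(s + 4)*(s^2 - 5*s + 6) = (s - 5)*(s - 3)*(s + 4)*(s - 2)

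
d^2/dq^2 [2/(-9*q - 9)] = -4/(9*(q + 1)^3)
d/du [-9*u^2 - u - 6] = -18*u - 1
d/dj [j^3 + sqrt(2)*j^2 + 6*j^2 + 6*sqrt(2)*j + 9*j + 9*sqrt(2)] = 3*j^2 + 2*sqrt(2)*j + 12*j + 6*sqrt(2) + 9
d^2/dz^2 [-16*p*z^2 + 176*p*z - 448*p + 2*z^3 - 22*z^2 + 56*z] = -32*p + 12*z - 44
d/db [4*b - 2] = 4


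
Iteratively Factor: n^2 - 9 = (n - 3)*(n + 3)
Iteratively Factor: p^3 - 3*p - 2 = (p + 1)*(p^2 - p - 2) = (p - 2)*(p + 1)*(p + 1)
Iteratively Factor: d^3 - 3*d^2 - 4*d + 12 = (d - 2)*(d^2 - d - 6) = (d - 3)*(d - 2)*(d + 2)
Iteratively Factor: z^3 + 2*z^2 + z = (z + 1)*(z^2 + z) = (z + 1)^2*(z)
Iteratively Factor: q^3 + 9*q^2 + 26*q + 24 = (q + 4)*(q^2 + 5*q + 6) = (q + 2)*(q + 4)*(q + 3)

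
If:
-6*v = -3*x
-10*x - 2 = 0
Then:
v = -1/10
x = -1/5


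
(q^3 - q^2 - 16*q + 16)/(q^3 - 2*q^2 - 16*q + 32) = (q - 1)/(q - 2)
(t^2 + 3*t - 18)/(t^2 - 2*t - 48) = (t - 3)/(t - 8)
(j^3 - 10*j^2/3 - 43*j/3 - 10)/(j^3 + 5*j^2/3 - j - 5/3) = (j - 6)/(j - 1)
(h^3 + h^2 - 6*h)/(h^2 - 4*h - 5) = h*(-h^2 - h + 6)/(-h^2 + 4*h + 5)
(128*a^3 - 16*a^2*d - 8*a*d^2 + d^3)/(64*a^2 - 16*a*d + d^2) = (16*a^2 - d^2)/(8*a - d)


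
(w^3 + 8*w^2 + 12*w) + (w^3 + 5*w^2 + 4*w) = 2*w^3 + 13*w^2 + 16*w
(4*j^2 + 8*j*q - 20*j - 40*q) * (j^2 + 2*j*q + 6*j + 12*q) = 4*j^4 + 16*j^3*q + 4*j^3 + 16*j^2*q^2 + 16*j^2*q - 120*j^2 + 16*j*q^2 - 480*j*q - 480*q^2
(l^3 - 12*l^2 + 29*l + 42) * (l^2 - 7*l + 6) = l^5 - 19*l^4 + 119*l^3 - 233*l^2 - 120*l + 252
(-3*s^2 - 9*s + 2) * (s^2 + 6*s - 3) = -3*s^4 - 27*s^3 - 43*s^2 + 39*s - 6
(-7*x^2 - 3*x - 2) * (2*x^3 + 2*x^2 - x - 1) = -14*x^5 - 20*x^4 - 3*x^3 + 6*x^2 + 5*x + 2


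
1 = 1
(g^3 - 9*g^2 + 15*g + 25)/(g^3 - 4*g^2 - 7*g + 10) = (g^2 - 4*g - 5)/(g^2 + g - 2)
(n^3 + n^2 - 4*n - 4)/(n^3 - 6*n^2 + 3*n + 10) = (n + 2)/(n - 5)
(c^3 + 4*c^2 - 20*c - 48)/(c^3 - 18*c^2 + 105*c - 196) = (c^2 + 8*c + 12)/(c^2 - 14*c + 49)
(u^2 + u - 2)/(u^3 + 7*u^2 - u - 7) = (u + 2)/(u^2 + 8*u + 7)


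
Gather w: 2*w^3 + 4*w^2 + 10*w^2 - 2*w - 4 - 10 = 2*w^3 + 14*w^2 - 2*w - 14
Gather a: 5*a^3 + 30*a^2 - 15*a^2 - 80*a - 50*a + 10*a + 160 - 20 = 5*a^3 + 15*a^2 - 120*a + 140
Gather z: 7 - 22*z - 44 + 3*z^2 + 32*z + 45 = 3*z^2 + 10*z + 8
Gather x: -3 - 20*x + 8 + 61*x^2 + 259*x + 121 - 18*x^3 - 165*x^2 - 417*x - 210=-18*x^3 - 104*x^2 - 178*x - 84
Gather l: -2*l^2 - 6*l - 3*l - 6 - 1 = -2*l^2 - 9*l - 7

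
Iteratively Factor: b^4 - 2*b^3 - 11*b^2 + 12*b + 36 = (b + 2)*(b^3 - 4*b^2 - 3*b + 18) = (b + 2)^2*(b^2 - 6*b + 9) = (b - 3)*(b + 2)^2*(b - 3)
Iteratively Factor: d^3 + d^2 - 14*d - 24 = (d - 4)*(d^2 + 5*d + 6) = (d - 4)*(d + 2)*(d + 3)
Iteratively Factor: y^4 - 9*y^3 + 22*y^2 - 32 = (y - 4)*(y^3 - 5*y^2 + 2*y + 8) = (y - 4)*(y - 2)*(y^2 - 3*y - 4) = (y - 4)*(y - 2)*(y + 1)*(y - 4)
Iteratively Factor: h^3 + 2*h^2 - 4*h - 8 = (h - 2)*(h^2 + 4*h + 4) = (h - 2)*(h + 2)*(h + 2)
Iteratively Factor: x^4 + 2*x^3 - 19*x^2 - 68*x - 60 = (x + 2)*(x^3 - 19*x - 30) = (x + 2)^2*(x^2 - 2*x - 15) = (x - 5)*(x + 2)^2*(x + 3)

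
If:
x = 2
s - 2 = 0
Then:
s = 2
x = 2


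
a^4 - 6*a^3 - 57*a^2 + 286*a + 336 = (a - 8)*(a - 6)*(a + 1)*(a + 7)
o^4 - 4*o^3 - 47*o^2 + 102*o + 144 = (o - 8)*(o - 3)*(o + 1)*(o + 6)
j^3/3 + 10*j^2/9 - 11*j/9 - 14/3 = (j/3 + 1)*(j - 2)*(j + 7/3)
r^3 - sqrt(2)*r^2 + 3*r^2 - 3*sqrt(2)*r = r*(r + 3)*(r - sqrt(2))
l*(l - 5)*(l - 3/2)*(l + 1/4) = l^4 - 25*l^3/4 + 47*l^2/8 + 15*l/8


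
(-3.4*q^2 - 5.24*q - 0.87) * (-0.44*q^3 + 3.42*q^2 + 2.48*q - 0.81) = 1.496*q^5 - 9.3224*q^4 - 25.97*q^3 - 13.2166*q^2 + 2.0868*q + 0.7047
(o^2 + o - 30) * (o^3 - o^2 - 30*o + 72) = o^5 - 61*o^3 + 72*o^2 + 972*o - 2160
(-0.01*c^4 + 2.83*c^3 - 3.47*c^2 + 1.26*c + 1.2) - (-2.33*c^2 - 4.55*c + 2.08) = -0.01*c^4 + 2.83*c^3 - 1.14*c^2 + 5.81*c - 0.88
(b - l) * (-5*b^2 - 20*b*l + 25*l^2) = -5*b^3 - 15*b^2*l + 45*b*l^2 - 25*l^3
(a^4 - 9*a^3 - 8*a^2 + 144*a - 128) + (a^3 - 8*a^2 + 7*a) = a^4 - 8*a^3 - 16*a^2 + 151*a - 128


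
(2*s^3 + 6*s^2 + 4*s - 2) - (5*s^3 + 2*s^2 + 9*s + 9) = -3*s^3 + 4*s^2 - 5*s - 11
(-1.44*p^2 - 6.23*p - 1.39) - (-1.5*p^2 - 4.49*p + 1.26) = 0.0600000000000001*p^2 - 1.74*p - 2.65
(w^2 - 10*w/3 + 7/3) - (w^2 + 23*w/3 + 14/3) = -11*w - 7/3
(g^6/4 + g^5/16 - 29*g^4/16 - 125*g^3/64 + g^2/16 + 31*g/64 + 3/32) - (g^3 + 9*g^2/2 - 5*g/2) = g^6/4 + g^5/16 - 29*g^4/16 - 189*g^3/64 - 71*g^2/16 + 191*g/64 + 3/32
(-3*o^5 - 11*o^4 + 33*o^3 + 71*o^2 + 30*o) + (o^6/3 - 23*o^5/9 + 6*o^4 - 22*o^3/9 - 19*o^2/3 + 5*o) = o^6/3 - 50*o^5/9 - 5*o^4 + 275*o^3/9 + 194*o^2/3 + 35*o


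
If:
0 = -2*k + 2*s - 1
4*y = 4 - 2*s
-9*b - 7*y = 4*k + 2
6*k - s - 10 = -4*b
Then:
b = -83/86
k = 247/86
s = 145/43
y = -59/86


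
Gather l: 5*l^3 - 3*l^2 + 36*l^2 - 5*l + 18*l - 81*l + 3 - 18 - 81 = 5*l^3 + 33*l^2 - 68*l - 96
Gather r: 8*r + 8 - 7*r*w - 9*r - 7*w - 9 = r*(-7*w - 1) - 7*w - 1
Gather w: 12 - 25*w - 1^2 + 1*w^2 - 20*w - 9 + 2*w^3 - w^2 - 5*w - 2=2*w^3 - 50*w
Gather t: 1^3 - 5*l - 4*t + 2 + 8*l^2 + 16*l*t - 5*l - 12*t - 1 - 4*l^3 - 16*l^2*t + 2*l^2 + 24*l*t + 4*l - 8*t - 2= -4*l^3 + 10*l^2 - 6*l + t*(-16*l^2 + 40*l - 24)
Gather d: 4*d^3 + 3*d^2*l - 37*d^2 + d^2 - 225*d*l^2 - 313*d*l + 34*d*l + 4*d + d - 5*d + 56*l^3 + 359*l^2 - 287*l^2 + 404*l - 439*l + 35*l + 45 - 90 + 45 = 4*d^3 + d^2*(3*l - 36) + d*(-225*l^2 - 279*l) + 56*l^3 + 72*l^2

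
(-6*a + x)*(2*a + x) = -12*a^2 - 4*a*x + x^2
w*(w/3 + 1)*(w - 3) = w^3/3 - 3*w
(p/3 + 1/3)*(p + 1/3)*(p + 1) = p^3/3 + 7*p^2/9 + 5*p/9 + 1/9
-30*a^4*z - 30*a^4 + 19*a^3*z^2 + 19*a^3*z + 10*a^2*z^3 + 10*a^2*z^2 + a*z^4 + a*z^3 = (-a + z)*(5*a + z)*(6*a + z)*(a*z + a)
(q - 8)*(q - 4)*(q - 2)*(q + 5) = q^4 - 9*q^3 - 14*q^2 + 216*q - 320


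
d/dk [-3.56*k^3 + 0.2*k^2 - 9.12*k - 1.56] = -10.68*k^2 + 0.4*k - 9.12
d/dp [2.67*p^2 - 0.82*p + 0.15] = 5.34*p - 0.82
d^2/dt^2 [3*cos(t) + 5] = -3*cos(t)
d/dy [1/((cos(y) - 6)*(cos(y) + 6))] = sin(2*y)/((cos(y) - 6)^2*(cos(y) + 6)^2)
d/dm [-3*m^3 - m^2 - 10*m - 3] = -9*m^2 - 2*m - 10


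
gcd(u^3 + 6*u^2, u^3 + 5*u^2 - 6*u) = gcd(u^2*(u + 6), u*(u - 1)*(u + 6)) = u^2 + 6*u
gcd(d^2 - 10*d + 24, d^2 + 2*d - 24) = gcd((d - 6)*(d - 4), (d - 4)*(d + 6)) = d - 4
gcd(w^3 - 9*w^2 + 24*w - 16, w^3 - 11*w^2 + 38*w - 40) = w - 4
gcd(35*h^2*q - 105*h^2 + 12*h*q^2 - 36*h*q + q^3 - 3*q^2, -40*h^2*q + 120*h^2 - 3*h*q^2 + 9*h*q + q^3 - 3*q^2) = 5*h*q - 15*h + q^2 - 3*q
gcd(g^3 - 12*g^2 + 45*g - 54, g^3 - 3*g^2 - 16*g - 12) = g - 6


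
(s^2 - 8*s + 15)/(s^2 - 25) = (s - 3)/(s + 5)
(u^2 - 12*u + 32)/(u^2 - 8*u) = (u - 4)/u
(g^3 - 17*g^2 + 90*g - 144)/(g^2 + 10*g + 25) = (g^3 - 17*g^2 + 90*g - 144)/(g^2 + 10*g + 25)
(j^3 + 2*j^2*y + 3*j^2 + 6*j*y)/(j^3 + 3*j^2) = (j + 2*y)/j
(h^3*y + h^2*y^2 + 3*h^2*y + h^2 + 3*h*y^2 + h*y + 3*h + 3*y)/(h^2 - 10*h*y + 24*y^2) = (h^3*y + h^2*y^2 + 3*h^2*y + h^2 + 3*h*y^2 + h*y + 3*h + 3*y)/(h^2 - 10*h*y + 24*y^2)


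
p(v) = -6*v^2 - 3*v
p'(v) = -12*v - 3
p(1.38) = -15.57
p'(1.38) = -19.56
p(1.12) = -10.89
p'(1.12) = -16.44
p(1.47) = -17.38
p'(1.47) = -20.64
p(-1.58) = -10.24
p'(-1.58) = 15.96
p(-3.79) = -74.81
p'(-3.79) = 42.48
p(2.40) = -41.76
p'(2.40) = -31.80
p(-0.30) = 0.36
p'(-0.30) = 0.60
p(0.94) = -8.12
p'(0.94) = -14.28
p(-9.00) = -459.00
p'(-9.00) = 105.00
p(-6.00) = -198.00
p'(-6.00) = 69.00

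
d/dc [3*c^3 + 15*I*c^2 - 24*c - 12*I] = 9*c^2 + 30*I*c - 24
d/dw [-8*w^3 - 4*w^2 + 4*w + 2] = -24*w^2 - 8*w + 4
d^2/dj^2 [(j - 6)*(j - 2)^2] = 6*j - 20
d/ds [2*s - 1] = 2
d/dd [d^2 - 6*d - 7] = 2*d - 6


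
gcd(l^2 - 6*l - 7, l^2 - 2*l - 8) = 1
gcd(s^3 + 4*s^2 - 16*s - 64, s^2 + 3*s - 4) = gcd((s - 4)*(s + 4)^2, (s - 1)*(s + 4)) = s + 4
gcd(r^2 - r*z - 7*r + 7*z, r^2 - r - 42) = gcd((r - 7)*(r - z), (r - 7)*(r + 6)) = r - 7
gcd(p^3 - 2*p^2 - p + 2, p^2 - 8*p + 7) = p - 1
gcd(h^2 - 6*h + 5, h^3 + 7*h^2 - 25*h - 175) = h - 5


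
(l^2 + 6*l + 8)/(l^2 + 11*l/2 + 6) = 2*(l + 2)/(2*l + 3)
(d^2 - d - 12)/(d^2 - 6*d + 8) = (d + 3)/(d - 2)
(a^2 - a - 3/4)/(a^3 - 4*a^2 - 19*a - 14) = (-a^2 + a + 3/4)/(-a^3 + 4*a^2 + 19*a + 14)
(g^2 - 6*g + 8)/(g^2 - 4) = (g - 4)/(g + 2)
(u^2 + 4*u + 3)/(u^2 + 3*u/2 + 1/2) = 2*(u + 3)/(2*u + 1)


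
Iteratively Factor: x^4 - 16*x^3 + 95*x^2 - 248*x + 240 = (x - 4)*(x^3 - 12*x^2 + 47*x - 60) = (x - 4)*(x - 3)*(x^2 - 9*x + 20) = (x - 4)^2*(x - 3)*(x - 5)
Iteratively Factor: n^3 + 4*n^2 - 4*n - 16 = (n + 2)*(n^2 + 2*n - 8) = (n - 2)*(n + 2)*(n + 4)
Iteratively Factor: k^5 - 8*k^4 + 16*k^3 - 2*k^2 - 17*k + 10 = (k - 5)*(k^4 - 3*k^3 + k^2 + 3*k - 2) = (k - 5)*(k - 2)*(k^3 - k^2 - k + 1) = (k - 5)*(k - 2)*(k - 1)*(k^2 - 1) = (k - 5)*(k - 2)*(k - 1)^2*(k + 1)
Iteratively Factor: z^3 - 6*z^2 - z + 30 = (z + 2)*(z^2 - 8*z + 15) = (z - 5)*(z + 2)*(z - 3)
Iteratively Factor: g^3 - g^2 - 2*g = (g + 1)*(g^2 - 2*g) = (g - 2)*(g + 1)*(g)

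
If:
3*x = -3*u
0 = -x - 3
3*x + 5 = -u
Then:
No Solution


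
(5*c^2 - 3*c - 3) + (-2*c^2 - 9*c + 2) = 3*c^2 - 12*c - 1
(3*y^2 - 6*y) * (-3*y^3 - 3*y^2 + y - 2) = -9*y^5 + 9*y^4 + 21*y^3 - 12*y^2 + 12*y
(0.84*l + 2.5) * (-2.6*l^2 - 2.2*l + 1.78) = -2.184*l^3 - 8.348*l^2 - 4.0048*l + 4.45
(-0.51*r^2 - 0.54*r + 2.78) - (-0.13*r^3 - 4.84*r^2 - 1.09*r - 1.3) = 0.13*r^3 + 4.33*r^2 + 0.55*r + 4.08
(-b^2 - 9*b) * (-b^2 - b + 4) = b^4 + 10*b^3 + 5*b^2 - 36*b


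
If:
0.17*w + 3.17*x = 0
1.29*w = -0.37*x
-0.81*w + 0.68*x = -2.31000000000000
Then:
No Solution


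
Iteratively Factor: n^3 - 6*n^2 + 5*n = (n)*(n^2 - 6*n + 5) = n*(n - 5)*(n - 1)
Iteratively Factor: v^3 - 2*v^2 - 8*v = (v - 4)*(v^2 + 2*v) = (v - 4)*(v + 2)*(v)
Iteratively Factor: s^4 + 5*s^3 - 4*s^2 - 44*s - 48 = (s + 2)*(s^3 + 3*s^2 - 10*s - 24) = (s + 2)^2*(s^2 + s - 12) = (s - 3)*(s + 2)^2*(s + 4)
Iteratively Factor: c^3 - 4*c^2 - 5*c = (c - 5)*(c^2 + c) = c*(c - 5)*(c + 1)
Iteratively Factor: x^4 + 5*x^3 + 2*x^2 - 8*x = (x + 2)*(x^3 + 3*x^2 - 4*x) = (x + 2)*(x + 4)*(x^2 - x) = (x - 1)*(x + 2)*(x + 4)*(x)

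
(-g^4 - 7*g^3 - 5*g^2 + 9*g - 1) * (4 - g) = g^5 + 3*g^4 - 23*g^3 - 29*g^2 + 37*g - 4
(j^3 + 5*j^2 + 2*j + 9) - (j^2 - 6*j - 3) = j^3 + 4*j^2 + 8*j + 12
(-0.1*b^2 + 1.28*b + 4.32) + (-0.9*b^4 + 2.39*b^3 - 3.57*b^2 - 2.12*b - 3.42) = -0.9*b^4 + 2.39*b^3 - 3.67*b^2 - 0.84*b + 0.9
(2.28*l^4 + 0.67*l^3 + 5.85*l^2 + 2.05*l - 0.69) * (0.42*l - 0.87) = 0.9576*l^5 - 1.7022*l^4 + 1.8741*l^3 - 4.2285*l^2 - 2.0733*l + 0.6003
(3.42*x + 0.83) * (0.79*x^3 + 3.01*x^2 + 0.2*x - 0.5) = 2.7018*x^4 + 10.9499*x^3 + 3.1823*x^2 - 1.544*x - 0.415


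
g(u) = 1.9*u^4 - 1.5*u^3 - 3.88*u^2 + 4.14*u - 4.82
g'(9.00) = 5110.20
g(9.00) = 11090.56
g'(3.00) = 145.56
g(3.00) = 86.08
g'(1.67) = 14.03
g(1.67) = -0.94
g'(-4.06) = -547.15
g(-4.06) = 531.05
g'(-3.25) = -279.06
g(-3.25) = 204.21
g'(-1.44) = -16.71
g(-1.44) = -6.18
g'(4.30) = 491.82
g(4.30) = 471.55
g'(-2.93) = -202.92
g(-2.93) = 127.50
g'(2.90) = 129.15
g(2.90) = 72.36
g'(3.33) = 209.04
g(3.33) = 144.18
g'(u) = 7.6*u^3 - 4.5*u^2 - 7.76*u + 4.14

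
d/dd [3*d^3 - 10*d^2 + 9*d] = 9*d^2 - 20*d + 9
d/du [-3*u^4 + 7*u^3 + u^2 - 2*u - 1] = -12*u^3 + 21*u^2 + 2*u - 2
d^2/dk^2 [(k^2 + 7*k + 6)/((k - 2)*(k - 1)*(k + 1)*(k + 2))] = 2*(3*k^5 + 33*k^4 - 43*k^3 - 78*k^2 + 12*k + 136)/(k^9 - 3*k^8 - 9*k^7 + 35*k^6 + 12*k^5 - 132*k^4 + 80*k^3 + 144*k^2 - 192*k + 64)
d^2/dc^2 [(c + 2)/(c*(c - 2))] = 2*(c^3 + 6*c^2 - 12*c + 8)/(c^3*(c^3 - 6*c^2 + 12*c - 8))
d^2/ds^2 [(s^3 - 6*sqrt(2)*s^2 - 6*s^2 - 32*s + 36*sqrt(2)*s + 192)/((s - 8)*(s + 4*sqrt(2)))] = 8*(-5*sqrt(2)*s^3 + 16*s^3 - 336*s^2 + 48*sqrt(2)*s^2 - 192*sqrt(2)*s + 2112*s - 5120 - 256*sqrt(2))/(s^6 - 24*s^5 + 12*sqrt(2)*s^5 - 288*sqrt(2)*s^4 + 288*s^4 - 2816*s^3 + 2432*sqrt(2)*s^3 - 9216*sqrt(2)*s^2 + 18432*s^2 - 49152*s + 24576*sqrt(2)*s - 65536*sqrt(2))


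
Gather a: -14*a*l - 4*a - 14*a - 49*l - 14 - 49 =a*(-14*l - 18) - 49*l - 63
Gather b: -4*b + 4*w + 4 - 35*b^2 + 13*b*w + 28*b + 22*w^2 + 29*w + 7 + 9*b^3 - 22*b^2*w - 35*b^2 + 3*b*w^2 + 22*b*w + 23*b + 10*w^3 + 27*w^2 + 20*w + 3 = 9*b^3 + b^2*(-22*w - 70) + b*(3*w^2 + 35*w + 47) + 10*w^3 + 49*w^2 + 53*w + 14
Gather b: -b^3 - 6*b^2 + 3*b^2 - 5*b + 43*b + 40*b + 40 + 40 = -b^3 - 3*b^2 + 78*b + 80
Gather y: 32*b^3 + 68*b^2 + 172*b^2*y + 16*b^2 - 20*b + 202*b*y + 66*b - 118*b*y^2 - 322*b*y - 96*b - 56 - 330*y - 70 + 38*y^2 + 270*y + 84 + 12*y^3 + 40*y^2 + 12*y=32*b^3 + 84*b^2 - 50*b + 12*y^3 + y^2*(78 - 118*b) + y*(172*b^2 - 120*b - 48) - 42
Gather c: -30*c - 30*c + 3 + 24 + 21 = 48 - 60*c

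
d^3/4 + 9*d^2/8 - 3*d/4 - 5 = (d/4 + 1)*(d - 2)*(d + 5/2)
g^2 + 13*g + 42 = (g + 6)*(g + 7)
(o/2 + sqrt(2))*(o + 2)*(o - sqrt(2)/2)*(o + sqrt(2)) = o^4/2 + o^3 + 5*sqrt(2)*o^3/4 + o^2/2 + 5*sqrt(2)*o^2/2 - sqrt(2)*o + o - 2*sqrt(2)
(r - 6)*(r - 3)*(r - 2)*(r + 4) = r^4 - 7*r^3 - 8*r^2 + 108*r - 144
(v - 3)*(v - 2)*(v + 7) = v^3 + 2*v^2 - 29*v + 42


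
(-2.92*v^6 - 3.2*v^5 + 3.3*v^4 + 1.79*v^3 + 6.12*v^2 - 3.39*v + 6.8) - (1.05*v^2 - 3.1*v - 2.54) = -2.92*v^6 - 3.2*v^5 + 3.3*v^4 + 1.79*v^3 + 5.07*v^2 - 0.29*v + 9.34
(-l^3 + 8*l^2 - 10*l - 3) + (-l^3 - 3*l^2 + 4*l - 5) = -2*l^3 + 5*l^2 - 6*l - 8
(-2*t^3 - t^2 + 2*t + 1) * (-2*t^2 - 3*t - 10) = 4*t^5 + 8*t^4 + 19*t^3 + 2*t^2 - 23*t - 10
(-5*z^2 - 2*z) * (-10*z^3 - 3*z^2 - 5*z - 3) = 50*z^5 + 35*z^4 + 31*z^3 + 25*z^2 + 6*z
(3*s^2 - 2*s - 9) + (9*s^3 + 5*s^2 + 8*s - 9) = 9*s^3 + 8*s^2 + 6*s - 18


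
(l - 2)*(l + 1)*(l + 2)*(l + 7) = l^4 + 8*l^3 + 3*l^2 - 32*l - 28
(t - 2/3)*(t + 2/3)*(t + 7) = t^3 + 7*t^2 - 4*t/9 - 28/9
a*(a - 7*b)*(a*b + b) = a^3*b - 7*a^2*b^2 + a^2*b - 7*a*b^2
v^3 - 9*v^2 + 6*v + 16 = (v - 8)*(v - 2)*(v + 1)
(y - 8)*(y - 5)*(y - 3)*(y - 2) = y^4 - 18*y^3 + 111*y^2 - 278*y + 240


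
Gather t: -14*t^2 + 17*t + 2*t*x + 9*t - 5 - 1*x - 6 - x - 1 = -14*t^2 + t*(2*x + 26) - 2*x - 12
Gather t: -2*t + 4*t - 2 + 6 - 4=2*t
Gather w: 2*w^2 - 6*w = 2*w^2 - 6*w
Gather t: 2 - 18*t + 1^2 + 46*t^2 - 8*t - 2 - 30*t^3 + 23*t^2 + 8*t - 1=-30*t^3 + 69*t^2 - 18*t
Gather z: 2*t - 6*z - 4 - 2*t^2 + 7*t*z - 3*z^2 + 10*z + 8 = -2*t^2 + 2*t - 3*z^2 + z*(7*t + 4) + 4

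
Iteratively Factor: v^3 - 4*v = (v + 2)*(v^2 - 2*v) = v*(v + 2)*(v - 2)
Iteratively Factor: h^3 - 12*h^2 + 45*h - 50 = (h - 5)*(h^2 - 7*h + 10) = (h - 5)*(h - 2)*(h - 5)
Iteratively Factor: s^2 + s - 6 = (s - 2)*(s + 3)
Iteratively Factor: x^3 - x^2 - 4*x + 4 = (x - 1)*(x^2 - 4) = (x - 1)*(x + 2)*(x - 2)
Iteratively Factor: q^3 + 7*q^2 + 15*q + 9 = (q + 1)*(q^2 + 6*q + 9) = (q + 1)*(q + 3)*(q + 3)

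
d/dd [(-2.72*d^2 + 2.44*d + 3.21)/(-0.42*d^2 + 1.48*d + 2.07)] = (-3.0008*d^2 - 8.5644*d + 0.3)/(0.1764*d^4 - 1.2432*d^3 + 0.4516*d^2 + 6.1272*d + 4.2849)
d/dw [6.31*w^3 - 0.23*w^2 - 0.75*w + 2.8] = 18.93*w^2 - 0.46*w - 0.75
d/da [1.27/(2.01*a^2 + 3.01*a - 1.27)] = (-5.1054*a - 3.8227)/(2.01*a^2 + 3.01*a - 1.27)^2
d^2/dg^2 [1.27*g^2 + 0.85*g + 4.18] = 2.54000000000000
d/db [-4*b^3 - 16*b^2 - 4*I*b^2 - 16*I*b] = -12*b^2 - 8*b*(4 + I) - 16*I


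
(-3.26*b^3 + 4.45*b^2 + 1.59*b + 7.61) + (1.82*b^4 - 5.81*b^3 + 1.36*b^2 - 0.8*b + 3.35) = 1.82*b^4 - 9.07*b^3 + 5.81*b^2 + 0.79*b + 10.96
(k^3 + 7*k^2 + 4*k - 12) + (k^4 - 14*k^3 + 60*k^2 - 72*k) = k^4 - 13*k^3 + 67*k^2 - 68*k - 12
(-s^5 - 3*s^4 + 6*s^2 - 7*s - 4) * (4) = -4*s^5 - 12*s^4 + 24*s^2 - 28*s - 16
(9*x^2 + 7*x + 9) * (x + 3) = 9*x^3 + 34*x^2 + 30*x + 27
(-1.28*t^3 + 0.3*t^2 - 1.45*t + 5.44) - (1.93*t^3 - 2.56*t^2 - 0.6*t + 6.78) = -3.21*t^3 + 2.86*t^2 - 0.85*t - 1.34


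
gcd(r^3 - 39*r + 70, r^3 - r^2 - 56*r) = r + 7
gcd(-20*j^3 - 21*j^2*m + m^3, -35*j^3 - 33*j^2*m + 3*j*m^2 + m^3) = 5*j^2 + 4*j*m - m^2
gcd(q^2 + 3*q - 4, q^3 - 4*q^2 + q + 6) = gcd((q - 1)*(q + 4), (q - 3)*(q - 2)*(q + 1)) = 1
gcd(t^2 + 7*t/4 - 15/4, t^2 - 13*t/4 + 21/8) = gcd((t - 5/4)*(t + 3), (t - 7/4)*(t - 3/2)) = 1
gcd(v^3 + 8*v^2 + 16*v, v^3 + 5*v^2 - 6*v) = v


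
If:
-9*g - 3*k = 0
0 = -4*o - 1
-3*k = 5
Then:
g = 5/9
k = -5/3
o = -1/4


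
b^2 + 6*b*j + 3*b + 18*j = (b + 3)*(b + 6*j)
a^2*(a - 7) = a^3 - 7*a^2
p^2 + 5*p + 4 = (p + 1)*(p + 4)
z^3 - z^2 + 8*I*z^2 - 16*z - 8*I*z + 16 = (z - 1)*(z + 4*I)^2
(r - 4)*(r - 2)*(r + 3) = r^3 - 3*r^2 - 10*r + 24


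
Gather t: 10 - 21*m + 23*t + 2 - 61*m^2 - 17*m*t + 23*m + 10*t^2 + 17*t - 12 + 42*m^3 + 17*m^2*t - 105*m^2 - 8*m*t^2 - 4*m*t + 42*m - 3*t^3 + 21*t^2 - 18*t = 42*m^3 - 166*m^2 + 44*m - 3*t^3 + t^2*(31 - 8*m) + t*(17*m^2 - 21*m + 22)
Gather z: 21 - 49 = -28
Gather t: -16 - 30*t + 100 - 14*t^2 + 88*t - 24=-14*t^2 + 58*t + 60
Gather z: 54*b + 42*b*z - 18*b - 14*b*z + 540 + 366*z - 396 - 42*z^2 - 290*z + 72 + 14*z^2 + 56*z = 36*b - 28*z^2 + z*(28*b + 132) + 216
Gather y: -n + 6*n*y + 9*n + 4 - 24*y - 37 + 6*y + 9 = 8*n + y*(6*n - 18) - 24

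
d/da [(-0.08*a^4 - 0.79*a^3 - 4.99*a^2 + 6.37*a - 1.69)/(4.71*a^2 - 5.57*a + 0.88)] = (-0.7536*a^5 - 2.3841*a^4 + 8.519*a^3 - 4.294*a^2 + 7.13739999999999*a - 3.8077)/(22.1841*a^4 - 52.4694*a^3 + 39.3145*a^2 - 9.8032*a + 0.7744)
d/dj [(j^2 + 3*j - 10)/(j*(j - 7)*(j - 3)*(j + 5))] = 2*(-j^3 + 8*j^2 - 20*j + 21)/(j^2*(j^4 - 20*j^3 + 142*j^2 - 420*j + 441))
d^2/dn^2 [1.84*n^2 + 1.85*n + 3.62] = 3.68000000000000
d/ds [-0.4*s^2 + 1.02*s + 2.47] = 1.02 - 0.8*s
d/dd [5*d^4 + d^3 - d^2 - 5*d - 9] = 20*d^3 + 3*d^2 - 2*d - 5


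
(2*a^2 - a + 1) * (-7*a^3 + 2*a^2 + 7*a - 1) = -14*a^5 + 11*a^4 + 5*a^3 - 7*a^2 + 8*a - 1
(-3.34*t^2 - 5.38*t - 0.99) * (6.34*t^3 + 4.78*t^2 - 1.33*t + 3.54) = -21.1756*t^5 - 50.0744*t^4 - 27.5508*t^3 - 9.4004*t^2 - 17.7285*t - 3.5046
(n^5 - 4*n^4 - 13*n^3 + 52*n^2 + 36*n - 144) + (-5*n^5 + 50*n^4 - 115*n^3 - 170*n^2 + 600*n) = -4*n^5 + 46*n^4 - 128*n^3 - 118*n^2 + 636*n - 144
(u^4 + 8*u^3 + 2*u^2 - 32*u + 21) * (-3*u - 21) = -3*u^5 - 45*u^4 - 174*u^3 + 54*u^2 + 609*u - 441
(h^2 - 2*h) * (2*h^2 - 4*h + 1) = 2*h^4 - 8*h^3 + 9*h^2 - 2*h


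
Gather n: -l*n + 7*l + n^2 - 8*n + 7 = 7*l + n^2 + n*(-l - 8) + 7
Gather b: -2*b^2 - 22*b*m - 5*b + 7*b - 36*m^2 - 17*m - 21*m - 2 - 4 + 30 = -2*b^2 + b*(2 - 22*m) - 36*m^2 - 38*m + 24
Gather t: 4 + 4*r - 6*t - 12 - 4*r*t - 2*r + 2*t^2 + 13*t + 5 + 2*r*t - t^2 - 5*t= 2*r + t^2 + t*(2 - 2*r) - 3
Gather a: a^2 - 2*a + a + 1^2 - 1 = a^2 - a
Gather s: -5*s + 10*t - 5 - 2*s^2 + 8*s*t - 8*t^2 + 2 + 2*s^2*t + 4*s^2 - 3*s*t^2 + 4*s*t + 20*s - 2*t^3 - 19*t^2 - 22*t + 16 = s^2*(2*t + 2) + s*(-3*t^2 + 12*t + 15) - 2*t^3 - 27*t^2 - 12*t + 13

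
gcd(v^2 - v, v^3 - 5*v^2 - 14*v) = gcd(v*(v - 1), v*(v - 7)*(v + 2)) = v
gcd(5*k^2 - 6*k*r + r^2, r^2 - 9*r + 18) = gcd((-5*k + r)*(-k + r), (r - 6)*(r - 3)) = 1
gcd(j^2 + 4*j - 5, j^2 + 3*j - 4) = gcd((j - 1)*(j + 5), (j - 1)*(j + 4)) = j - 1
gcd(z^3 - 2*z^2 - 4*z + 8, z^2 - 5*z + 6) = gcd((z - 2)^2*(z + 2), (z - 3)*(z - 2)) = z - 2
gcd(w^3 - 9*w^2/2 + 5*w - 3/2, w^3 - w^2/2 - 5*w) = 1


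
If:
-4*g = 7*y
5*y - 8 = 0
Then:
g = -14/5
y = 8/5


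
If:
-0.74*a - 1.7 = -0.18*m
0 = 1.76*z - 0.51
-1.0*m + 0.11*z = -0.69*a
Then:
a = -2.75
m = -1.87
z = 0.29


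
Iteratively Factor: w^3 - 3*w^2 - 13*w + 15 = (w + 3)*(w^2 - 6*w + 5) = (w - 1)*(w + 3)*(w - 5)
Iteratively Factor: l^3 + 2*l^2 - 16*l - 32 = (l + 4)*(l^2 - 2*l - 8) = (l + 2)*(l + 4)*(l - 4)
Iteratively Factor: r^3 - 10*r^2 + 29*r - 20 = (r - 5)*(r^2 - 5*r + 4) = (r - 5)*(r - 1)*(r - 4)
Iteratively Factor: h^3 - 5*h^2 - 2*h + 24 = (h + 2)*(h^2 - 7*h + 12) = (h - 4)*(h + 2)*(h - 3)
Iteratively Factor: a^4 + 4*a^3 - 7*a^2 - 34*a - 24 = (a + 1)*(a^3 + 3*a^2 - 10*a - 24) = (a - 3)*(a + 1)*(a^2 + 6*a + 8) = (a - 3)*(a + 1)*(a + 2)*(a + 4)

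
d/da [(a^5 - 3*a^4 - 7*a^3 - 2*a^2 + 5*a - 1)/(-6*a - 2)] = (-12*a^5 + 22*a^4 + 54*a^3 + 27*a^2 + 4*a - 8)/(2*(9*a^2 + 6*a + 1))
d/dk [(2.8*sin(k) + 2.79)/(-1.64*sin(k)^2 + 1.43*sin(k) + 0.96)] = (4.592*sin(k)^2 + 9.1512*sin(k) - 1.3017)*cos(k)/(2.6896*sin(k)^4 - 4.6904*sin(k)^3 - 1.1039*sin(k)^2 + 2.7456*sin(k) + 0.9216)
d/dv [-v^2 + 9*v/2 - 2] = 9/2 - 2*v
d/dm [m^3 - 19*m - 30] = 3*m^2 - 19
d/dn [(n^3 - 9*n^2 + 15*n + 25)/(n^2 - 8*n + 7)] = (n^4 - 16*n^3 + 78*n^2 - 176*n + 305)/(n^4 - 16*n^3 + 78*n^2 - 112*n + 49)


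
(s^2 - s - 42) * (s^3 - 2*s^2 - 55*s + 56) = s^5 - 3*s^4 - 95*s^3 + 195*s^2 + 2254*s - 2352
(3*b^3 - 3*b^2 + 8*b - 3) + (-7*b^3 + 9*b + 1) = -4*b^3 - 3*b^2 + 17*b - 2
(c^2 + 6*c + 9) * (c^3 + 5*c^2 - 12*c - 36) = c^5 + 11*c^4 + 27*c^3 - 63*c^2 - 324*c - 324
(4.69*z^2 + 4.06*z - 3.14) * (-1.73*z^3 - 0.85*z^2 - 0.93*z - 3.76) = -8.1137*z^5 - 11.0103*z^4 - 2.3805*z^3 - 18.7412*z^2 - 12.3454*z + 11.8064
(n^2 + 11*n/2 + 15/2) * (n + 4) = n^3 + 19*n^2/2 + 59*n/2 + 30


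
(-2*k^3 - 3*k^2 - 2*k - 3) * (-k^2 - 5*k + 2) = 2*k^5 + 13*k^4 + 13*k^3 + 7*k^2 + 11*k - 6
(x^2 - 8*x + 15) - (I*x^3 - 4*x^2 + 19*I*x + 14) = -I*x^3 + 5*x^2 - 8*x - 19*I*x + 1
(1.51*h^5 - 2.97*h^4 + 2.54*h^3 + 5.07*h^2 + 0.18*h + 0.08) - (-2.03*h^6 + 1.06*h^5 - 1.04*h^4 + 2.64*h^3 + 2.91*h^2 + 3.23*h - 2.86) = 2.03*h^6 + 0.45*h^5 - 1.93*h^4 - 0.1*h^3 + 2.16*h^2 - 3.05*h + 2.94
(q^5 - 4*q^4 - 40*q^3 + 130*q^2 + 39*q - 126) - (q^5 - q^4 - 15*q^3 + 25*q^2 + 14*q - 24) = -3*q^4 - 25*q^3 + 105*q^2 + 25*q - 102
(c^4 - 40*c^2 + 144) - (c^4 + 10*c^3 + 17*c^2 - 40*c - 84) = -10*c^3 - 57*c^2 + 40*c + 228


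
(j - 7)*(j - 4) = j^2 - 11*j + 28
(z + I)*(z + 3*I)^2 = z^3 + 7*I*z^2 - 15*z - 9*I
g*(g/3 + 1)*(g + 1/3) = g^3/3 + 10*g^2/9 + g/3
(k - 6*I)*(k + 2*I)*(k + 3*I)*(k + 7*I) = k^4 + 6*I*k^3 + 31*k^2 + 204*I*k - 252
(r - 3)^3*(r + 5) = r^4 - 4*r^3 - 18*r^2 + 108*r - 135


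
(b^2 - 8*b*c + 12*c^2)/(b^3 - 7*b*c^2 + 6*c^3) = (b - 6*c)/(b^2 + 2*b*c - 3*c^2)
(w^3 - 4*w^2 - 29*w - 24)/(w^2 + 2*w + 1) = (w^2 - 5*w - 24)/(w + 1)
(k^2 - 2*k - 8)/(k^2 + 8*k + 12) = (k - 4)/(k + 6)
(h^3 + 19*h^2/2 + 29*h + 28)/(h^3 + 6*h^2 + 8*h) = (h + 7/2)/h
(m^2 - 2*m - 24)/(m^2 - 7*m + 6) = (m + 4)/(m - 1)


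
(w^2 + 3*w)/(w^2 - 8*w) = (w + 3)/(w - 8)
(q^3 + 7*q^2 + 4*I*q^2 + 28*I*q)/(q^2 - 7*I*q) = (q^2 + q*(7 + 4*I) + 28*I)/(q - 7*I)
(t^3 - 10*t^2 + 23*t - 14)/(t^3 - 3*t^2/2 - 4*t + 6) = 2*(t^2 - 8*t + 7)/(2*t^2 + t - 6)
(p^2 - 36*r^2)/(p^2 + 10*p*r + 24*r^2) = (p - 6*r)/(p + 4*r)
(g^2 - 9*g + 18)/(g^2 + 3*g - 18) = (g - 6)/(g + 6)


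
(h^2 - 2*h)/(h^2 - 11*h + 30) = h*(h - 2)/(h^2 - 11*h + 30)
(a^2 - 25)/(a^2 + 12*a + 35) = (a - 5)/(a + 7)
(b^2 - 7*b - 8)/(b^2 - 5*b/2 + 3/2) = 2*(b^2 - 7*b - 8)/(2*b^2 - 5*b + 3)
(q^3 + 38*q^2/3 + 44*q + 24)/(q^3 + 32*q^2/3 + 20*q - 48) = (3*q + 2)/(3*q - 4)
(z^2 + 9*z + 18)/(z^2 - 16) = (z^2 + 9*z + 18)/(z^2 - 16)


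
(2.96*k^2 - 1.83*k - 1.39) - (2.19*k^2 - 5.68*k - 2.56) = 0.77*k^2 + 3.85*k + 1.17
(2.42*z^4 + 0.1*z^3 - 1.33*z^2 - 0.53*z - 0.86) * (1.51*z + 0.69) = 3.6542*z^5 + 1.8208*z^4 - 1.9393*z^3 - 1.718*z^2 - 1.6643*z - 0.5934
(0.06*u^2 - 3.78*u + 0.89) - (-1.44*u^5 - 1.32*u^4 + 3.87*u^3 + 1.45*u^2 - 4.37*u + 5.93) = 1.44*u^5 + 1.32*u^4 - 3.87*u^3 - 1.39*u^2 + 0.59*u - 5.04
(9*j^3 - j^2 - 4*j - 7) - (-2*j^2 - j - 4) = 9*j^3 + j^2 - 3*j - 3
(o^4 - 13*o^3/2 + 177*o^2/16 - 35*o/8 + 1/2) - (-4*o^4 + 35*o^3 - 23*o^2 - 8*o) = 5*o^4 - 83*o^3/2 + 545*o^2/16 + 29*o/8 + 1/2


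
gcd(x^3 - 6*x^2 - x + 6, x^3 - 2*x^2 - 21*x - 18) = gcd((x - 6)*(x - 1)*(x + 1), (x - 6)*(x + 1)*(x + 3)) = x^2 - 5*x - 6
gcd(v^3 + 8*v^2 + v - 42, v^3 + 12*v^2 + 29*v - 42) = v + 7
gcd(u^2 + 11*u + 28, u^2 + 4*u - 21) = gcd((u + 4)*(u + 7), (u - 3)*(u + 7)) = u + 7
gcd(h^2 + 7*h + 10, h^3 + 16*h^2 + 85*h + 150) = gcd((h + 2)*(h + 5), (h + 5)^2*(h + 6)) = h + 5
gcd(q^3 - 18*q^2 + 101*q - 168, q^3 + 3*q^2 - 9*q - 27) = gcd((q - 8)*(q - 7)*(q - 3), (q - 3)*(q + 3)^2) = q - 3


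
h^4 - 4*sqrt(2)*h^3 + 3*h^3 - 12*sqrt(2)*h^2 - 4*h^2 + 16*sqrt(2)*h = h*(h - 1)*(h + 4)*(h - 4*sqrt(2))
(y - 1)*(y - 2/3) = y^2 - 5*y/3 + 2/3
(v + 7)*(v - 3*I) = v^2 + 7*v - 3*I*v - 21*I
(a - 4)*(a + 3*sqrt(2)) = a^2 - 4*a + 3*sqrt(2)*a - 12*sqrt(2)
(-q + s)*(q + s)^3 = -q^4 - 2*q^3*s + 2*q*s^3 + s^4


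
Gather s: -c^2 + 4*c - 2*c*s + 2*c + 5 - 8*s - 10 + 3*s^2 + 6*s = -c^2 + 6*c + 3*s^2 + s*(-2*c - 2) - 5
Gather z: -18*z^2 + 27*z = -18*z^2 + 27*z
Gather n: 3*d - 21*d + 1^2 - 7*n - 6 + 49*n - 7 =-18*d + 42*n - 12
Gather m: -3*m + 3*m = 0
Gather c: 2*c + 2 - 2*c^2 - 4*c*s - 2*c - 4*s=-2*c^2 - 4*c*s - 4*s + 2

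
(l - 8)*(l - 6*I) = l^2 - 8*l - 6*I*l + 48*I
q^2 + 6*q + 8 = (q + 2)*(q + 4)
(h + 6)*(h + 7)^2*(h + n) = h^4 + h^3*n + 20*h^3 + 20*h^2*n + 133*h^2 + 133*h*n + 294*h + 294*n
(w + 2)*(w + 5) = w^2 + 7*w + 10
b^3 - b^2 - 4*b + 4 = (b - 2)*(b - 1)*(b + 2)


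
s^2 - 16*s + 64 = (s - 8)^2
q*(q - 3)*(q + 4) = q^3 + q^2 - 12*q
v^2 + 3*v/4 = v*(v + 3/4)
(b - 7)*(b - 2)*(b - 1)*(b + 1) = b^4 - 9*b^3 + 13*b^2 + 9*b - 14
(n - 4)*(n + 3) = n^2 - n - 12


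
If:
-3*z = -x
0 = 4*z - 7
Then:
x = 21/4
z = 7/4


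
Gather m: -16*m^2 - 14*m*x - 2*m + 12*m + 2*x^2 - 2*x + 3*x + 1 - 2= -16*m^2 + m*(10 - 14*x) + 2*x^2 + x - 1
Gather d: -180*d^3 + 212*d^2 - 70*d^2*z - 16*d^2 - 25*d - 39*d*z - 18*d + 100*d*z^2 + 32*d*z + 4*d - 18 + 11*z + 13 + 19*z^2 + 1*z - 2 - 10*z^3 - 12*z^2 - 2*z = -180*d^3 + d^2*(196 - 70*z) + d*(100*z^2 - 7*z - 39) - 10*z^3 + 7*z^2 + 10*z - 7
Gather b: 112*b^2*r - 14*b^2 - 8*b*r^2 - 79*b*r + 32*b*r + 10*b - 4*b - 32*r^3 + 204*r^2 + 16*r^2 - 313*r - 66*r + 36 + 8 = b^2*(112*r - 14) + b*(-8*r^2 - 47*r + 6) - 32*r^3 + 220*r^2 - 379*r + 44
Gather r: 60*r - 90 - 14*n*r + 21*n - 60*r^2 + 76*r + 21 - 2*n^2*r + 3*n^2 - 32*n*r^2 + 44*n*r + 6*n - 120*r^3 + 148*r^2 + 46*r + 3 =3*n^2 + 27*n - 120*r^3 + r^2*(88 - 32*n) + r*(-2*n^2 + 30*n + 182) - 66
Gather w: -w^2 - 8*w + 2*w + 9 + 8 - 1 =-w^2 - 6*w + 16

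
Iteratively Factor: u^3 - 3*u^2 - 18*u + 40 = (u - 2)*(u^2 - u - 20) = (u - 5)*(u - 2)*(u + 4)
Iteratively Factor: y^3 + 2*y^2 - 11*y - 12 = (y + 4)*(y^2 - 2*y - 3) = (y + 1)*(y + 4)*(y - 3)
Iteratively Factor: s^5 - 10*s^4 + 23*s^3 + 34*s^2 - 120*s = (s - 4)*(s^4 - 6*s^3 - s^2 + 30*s) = (s - 4)*(s - 3)*(s^3 - 3*s^2 - 10*s) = (s - 5)*(s - 4)*(s - 3)*(s^2 + 2*s) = (s - 5)*(s - 4)*(s - 3)*(s + 2)*(s)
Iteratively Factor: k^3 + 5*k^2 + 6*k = (k + 2)*(k^2 + 3*k) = (k + 2)*(k + 3)*(k)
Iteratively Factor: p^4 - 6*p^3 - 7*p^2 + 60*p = (p + 3)*(p^3 - 9*p^2 + 20*p) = (p - 5)*(p + 3)*(p^2 - 4*p) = p*(p - 5)*(p + 3)*(p - 4)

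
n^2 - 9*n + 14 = (n - 7)*(n - 2)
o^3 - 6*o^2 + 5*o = o*(o - 5)*(o - 1)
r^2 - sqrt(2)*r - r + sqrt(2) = (r - 1)*(r - sqrt(2))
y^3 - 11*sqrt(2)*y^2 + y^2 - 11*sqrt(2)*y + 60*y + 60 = (y + 1)*(y - 6*sqrt(2))*(y - 5*sqrt(2))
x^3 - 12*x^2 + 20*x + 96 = (x - 8)*(x - 6)*(x + 2)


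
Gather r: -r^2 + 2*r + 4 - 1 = -r^2 + 2*r + 3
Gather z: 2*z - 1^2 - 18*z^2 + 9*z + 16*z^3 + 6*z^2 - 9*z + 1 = 16*z^3 - 12*z^2 + 2*z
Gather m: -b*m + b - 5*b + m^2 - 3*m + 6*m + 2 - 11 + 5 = -4*b + m^2 + m*(3 - b) - 4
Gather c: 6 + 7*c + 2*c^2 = 2*c^2 + 7*c + 6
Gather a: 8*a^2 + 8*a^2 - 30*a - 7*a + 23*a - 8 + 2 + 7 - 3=16*a^2 - 14*a - 2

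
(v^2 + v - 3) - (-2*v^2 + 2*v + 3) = 3*v^2 - v - 6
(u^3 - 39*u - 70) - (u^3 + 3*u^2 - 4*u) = -3*u^2 - 35*u - 70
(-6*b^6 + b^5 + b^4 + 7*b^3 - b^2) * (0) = 0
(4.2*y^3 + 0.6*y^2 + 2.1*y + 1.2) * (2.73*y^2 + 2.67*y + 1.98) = 11.466*y^5 + 12.852*y^4 + 15.651*y^3 + 10.071*y^2 + 7.362*y + 2.376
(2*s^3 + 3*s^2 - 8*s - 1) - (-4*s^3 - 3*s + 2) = 6*s^3 + 3*s^2 - 5*s - 3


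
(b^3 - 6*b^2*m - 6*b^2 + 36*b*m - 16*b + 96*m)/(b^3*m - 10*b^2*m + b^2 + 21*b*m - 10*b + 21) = (b^3 - 6*b^2*m - 6*b^2 + 36*b*m - 16*b + 96*m)/(b^3*m - 10*b^2*m + b^2 + 21*b*m - 10*b + 21)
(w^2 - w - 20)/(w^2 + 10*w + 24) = (w - 5)/(w + 6)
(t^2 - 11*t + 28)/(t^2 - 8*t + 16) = (t - 7)/(t - 4)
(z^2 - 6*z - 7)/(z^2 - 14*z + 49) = (z + 1)/(z - 7)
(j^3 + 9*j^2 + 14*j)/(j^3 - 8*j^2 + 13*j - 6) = j*(j^2 + 9*j + 14)/(j^3 - 8*j^2 + 13*j - 6)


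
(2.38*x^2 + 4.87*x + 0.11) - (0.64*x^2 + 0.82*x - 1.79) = 1.74*x^2 + 4.05*x + 1.9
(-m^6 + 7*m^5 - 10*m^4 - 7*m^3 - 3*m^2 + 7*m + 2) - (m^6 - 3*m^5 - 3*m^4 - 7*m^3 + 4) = -2*m^6 + 10*m^5 - 7*m^4 - 3*m^2 + 7*m - 2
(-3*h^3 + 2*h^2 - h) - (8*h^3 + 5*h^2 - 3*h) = -11*h^3 - 3*h^2 + 2*h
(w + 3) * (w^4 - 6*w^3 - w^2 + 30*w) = w^5 - 3*w^4 - 19*w^3 + 27*w^2 + 90*w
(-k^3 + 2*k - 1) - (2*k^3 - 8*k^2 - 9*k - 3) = -3*k^3 + 8*k^2 + 11*k + 2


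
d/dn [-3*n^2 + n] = 1 - 6*n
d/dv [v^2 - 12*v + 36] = 2*v - 12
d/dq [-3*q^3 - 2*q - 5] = -9*q^2 - 2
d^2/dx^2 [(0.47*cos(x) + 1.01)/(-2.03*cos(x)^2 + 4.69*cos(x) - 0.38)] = (-0.204757804080194*(1 - cos(x)^2)^2 - 0.0187746308080259*cos(x)^5 + 0.338271974536598*cos(x)^3 - 0.360704716514535*cos(x)^2 - 0.598465075835453*cos(x) + 0.636595958293013)/(-0.432835820895522*cos(x)^2 + 1.0*cos(x) - 0.0810234541577825)^3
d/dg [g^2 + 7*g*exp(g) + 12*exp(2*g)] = 7*g*exp(g) + 2*g + 24*exp(2*g) + 7*exp(g)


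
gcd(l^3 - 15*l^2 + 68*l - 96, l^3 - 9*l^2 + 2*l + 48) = l^2 - 11*l + 24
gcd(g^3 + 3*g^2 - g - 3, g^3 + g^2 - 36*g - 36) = g + 1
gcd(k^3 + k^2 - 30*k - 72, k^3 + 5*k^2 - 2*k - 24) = k^2 + 7*k + 12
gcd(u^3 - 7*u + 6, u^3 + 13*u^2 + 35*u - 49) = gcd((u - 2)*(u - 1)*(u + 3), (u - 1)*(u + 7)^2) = u - 1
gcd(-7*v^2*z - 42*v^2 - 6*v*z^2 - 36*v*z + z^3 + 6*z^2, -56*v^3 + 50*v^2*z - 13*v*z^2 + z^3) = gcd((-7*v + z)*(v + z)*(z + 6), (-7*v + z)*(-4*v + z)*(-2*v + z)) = -7*v + z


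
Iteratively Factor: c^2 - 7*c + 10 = (c - 2)*(c - 5)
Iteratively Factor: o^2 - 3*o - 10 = (o + 2)*(o - 5)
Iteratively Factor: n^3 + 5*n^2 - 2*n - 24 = (n - 2)*(n^2 + 7*n + 12) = (n - 2)*(n + 4)*(n + 3)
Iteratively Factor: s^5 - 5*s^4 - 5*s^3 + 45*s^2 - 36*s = (s - 4)*(s^4 - s^3 - 9*s^2 + 9*s) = (s - 4)*(s - 1)*(s^3 - 9*s) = (s - 4)*(s - 1)*(s + 3)*(s^2 - 3*s) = (s - 4)*(s - 3)*(s - 1)*(s + 3)*(s)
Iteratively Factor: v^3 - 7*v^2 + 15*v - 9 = (v - 1)*(v^2 - 6*v + 9) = (v - 3)*(v - 1)*(v - 3)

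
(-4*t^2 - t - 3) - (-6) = -4*t^2 - t + 3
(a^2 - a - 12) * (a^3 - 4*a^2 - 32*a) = a^5 - 5*a^4 - 40*a^3 + 80*a^2 + 384*a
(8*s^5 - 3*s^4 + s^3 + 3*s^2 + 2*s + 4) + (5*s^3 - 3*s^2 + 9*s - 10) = 8*s^5 - 3*s^4 + 6*s^3 + 11*s - 6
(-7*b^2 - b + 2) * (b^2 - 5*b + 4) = -7*b^4 + 34*b^3 - 21*b^2 - 14*b + 8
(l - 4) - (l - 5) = 1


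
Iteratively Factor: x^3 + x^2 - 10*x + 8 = (x - 2)*(x^2 + 3*x - 4) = (x - 2)*(x + 4)*(x - 1)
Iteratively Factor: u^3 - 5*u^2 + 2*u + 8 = (u - 4)*(u^2 - u - 2) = (u - 4)*(u + 1)*(u - 2)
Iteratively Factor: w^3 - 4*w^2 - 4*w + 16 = (w - 2)*(w^2 - 2*w - 8) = (w - 4)*(w - 2)*(w + 2)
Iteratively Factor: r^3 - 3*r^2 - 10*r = (r + 2)*(r^2 - 5*r) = (r - 5)*(r + 2)*(r)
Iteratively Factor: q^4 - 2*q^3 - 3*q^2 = (q - 3)*(q^3 + q^2) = q*(q - 3)*(q^2 + q) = q*(q - 3)*(q + 1)*(q)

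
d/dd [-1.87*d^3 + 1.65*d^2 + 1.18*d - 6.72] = -5.61*d^2 + 3.3*d + 1.18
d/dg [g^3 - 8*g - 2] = 3*g^2 - 8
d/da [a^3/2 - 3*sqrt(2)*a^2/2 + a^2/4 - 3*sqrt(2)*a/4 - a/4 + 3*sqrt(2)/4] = 3*a^2/2 - 3*sqrt(2)*a + a/2 - 3*sqrt(2)/4 - 1/4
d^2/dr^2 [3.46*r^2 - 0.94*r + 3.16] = 6.92000000000000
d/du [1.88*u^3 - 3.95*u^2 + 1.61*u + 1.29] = 5.64*u^2 - 7.9*u + 1.61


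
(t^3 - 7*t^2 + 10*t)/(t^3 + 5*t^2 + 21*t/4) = 4*(t^2 - 7*t + 10)/(4*t^2 + 20*t + 21)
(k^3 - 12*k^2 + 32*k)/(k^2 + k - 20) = k*(k - 8)/(k + 5)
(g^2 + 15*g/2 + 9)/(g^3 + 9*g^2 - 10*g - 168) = (g + 3/2)/(g^2 + 3*g - 28)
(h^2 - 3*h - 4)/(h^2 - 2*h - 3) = (h - 4)/(h - 3)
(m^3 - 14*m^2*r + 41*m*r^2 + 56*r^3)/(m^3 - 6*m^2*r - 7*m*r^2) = (m - 8*r)/m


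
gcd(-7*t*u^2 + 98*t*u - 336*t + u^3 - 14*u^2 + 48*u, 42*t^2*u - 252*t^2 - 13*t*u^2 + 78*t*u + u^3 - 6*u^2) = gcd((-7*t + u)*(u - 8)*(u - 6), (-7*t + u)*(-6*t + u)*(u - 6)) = 7*t*u - 42*t - u^2 + 6*u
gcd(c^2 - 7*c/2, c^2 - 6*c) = c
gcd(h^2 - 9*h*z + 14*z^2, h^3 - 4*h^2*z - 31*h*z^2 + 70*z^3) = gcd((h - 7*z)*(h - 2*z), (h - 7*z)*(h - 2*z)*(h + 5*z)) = h^2 - 9*h*z + 14*z^2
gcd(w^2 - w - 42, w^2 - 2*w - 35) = w - 7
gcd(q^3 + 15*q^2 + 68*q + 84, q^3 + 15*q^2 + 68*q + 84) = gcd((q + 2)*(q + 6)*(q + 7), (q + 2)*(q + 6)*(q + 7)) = q^3 + 15*q^2 + 68*q + 84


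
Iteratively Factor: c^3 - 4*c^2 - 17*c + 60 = (c + 4)*(c^2 - 8*c + 15) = (c - 5)*(c + 4)*(c - 3)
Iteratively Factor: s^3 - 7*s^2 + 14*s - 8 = (s - 2)*(s^2 - 5*s + 4) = (s - 4)*(s - 2)*(s - 1)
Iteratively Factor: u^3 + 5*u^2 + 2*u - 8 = (u + 2)*(u^2 + 3*u - 4) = (u - 1)*(u + 2)*(u + 4)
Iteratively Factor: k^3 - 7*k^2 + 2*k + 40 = (k - 4)*(k^2 - 3*k - 10) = (k - 4)*(k + 2)*(k - 5)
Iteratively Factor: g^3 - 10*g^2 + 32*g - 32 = (g - 4)*(g^2 - 6*g + 8) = (g - 4)^2*(g - 2)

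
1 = 1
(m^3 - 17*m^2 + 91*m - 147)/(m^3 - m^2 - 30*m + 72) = (m^2 - 14*m + 49)/(m^2 + 2*m - 24)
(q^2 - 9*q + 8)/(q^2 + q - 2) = (q - 8)/(q + 2)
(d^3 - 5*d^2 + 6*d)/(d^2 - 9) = d*(d - 2)/(d + 3)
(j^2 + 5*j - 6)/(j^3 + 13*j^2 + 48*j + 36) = (j - 1)/(j^2 + 7*j + 6)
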